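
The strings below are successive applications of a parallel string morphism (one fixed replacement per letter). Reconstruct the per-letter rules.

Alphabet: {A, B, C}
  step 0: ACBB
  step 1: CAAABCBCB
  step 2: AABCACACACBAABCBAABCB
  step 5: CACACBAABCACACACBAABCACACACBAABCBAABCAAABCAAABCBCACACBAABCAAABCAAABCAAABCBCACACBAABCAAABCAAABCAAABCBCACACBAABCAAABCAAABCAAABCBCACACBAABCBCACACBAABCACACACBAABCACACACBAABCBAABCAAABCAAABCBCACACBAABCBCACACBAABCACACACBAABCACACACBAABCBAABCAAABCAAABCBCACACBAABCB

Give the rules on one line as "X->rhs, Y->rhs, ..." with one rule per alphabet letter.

  step 1 ⇒ step 2: CAAABCBCB ⇒ AAB·CA·CA·CA·CB·AAB·CB·AAB·CB
    A ↦ CA
    B ↦ CB
    C ↦ AAB

A->CA, B->CB, C->AAB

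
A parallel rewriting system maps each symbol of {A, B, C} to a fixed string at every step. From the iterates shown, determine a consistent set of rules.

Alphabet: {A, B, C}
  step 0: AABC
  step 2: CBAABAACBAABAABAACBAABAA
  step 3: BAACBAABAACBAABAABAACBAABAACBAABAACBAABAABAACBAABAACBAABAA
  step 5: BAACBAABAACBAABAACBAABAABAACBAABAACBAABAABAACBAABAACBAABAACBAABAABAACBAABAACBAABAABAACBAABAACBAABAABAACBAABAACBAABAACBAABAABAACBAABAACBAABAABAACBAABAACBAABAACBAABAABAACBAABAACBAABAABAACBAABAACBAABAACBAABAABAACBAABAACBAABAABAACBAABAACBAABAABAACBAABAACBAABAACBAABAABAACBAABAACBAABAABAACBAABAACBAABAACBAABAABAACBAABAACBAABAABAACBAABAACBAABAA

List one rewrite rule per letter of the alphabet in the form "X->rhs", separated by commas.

A->BAA, B->C, C->BAA

  step 2 ⇒ step 3: CBAABAACBAABAABAACBAABAA ⇒ BAA·C·BAA·BAA·C·BAA·BAA·BAA·C·BAA·BAA·C·BAA·BAA·C·BAA·BAA·BAA·C·BAA·BAA·C·BAA·BAA
    A ↦ BAA
    B ↦ C
    C ↦ BAA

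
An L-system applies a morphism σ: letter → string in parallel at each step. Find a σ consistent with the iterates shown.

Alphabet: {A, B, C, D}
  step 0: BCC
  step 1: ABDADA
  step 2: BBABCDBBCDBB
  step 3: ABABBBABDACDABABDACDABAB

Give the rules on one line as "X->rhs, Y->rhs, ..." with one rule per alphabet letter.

A->BB, B->AB, C->DA, D->CD

  step 2 ⇒ step 3: BBABCDBBCDBB ⇒ AB·AB·BB·AB·DA·CD·AB·AB·DA·CD·AB·AB
    A ↦ BB
    B ↦ AB
    C ↦ DA
    D ↦ CD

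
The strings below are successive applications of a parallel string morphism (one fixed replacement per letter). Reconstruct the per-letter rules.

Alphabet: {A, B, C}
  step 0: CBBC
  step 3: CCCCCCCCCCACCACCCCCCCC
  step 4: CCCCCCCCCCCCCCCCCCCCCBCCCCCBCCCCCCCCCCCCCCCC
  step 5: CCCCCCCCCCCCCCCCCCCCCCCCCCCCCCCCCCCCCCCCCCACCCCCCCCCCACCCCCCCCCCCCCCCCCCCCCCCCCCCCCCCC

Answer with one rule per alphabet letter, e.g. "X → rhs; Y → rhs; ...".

A->CB, B->A, C->CC

  step 4 ⇒ step 5: CCCCCCCCCCCCCCCCCCCCCBCCCCCBCCCCCCCCCCCCCCCC ⇒ CC·CC·CC·CC·CC·CC·CC·CC·CC·CC·CC·CC·CC·CC·CC·CC·CC·CC·CC·CC·CC·A·CC·CC·CC·CC·CC·A·CC·CC·CC·CC·CC·CC·CC·CC·CC·CC·CC·CC·CC·CC·CC·CC
    B ↦ A
    C ↦ CC
  step 3 ⇒ step 4: CCCCCCCCCCACCACCCCCCCC ⇒ CC·CC·CC·CC·CC·CC·CC·CC·CC·CC·CB·CC·CC·CB·CC·CC·CC·CC·CC·CC·CC·CC
    A ↦ CB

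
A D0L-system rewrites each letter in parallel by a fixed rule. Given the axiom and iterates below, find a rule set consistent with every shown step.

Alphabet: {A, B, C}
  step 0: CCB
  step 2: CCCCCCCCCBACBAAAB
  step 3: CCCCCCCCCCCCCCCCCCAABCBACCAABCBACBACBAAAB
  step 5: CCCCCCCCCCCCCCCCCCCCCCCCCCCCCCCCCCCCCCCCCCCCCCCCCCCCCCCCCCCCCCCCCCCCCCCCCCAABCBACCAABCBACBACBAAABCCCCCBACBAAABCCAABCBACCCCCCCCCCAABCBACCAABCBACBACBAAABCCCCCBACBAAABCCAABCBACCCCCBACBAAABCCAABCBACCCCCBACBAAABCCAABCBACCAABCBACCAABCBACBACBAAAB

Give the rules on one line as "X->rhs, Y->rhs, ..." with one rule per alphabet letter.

A->CBA, B->AAB, C->CC

  step 2 ⇒ step 3: CCCCCCCCCBACBAAAB ⇒ CC·CC·CC·CC·CC·CC·CC·CC·CC·AAB·CBA·CC·AAB·CBA·CBA·CBA·AAB
    A ↦ CBA
    B ↦ AAB
    C ↦ CC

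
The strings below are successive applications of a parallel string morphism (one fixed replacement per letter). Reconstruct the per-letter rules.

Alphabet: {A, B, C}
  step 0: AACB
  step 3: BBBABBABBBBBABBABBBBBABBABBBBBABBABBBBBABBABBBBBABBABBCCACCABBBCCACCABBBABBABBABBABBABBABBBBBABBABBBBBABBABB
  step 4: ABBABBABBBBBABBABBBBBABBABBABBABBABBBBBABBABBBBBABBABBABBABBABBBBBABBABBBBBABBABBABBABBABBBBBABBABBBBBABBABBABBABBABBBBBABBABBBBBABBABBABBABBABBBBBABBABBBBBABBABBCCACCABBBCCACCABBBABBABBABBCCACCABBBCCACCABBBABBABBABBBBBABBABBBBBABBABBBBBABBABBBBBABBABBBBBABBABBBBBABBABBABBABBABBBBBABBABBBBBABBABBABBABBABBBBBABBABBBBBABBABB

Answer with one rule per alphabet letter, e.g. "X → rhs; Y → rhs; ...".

A->BBB, B->ABB, C->CCA

  step 3 ⇒ step 4: BBBABBABBBBBABBABBBBBABBABBBBBABBABBBBBABBABBBBBABBABBCCACCABBBCCACCABBBABBABBABBABBABBABBBBBABBABBBBBABBABB ⇒ ABB·ABB·ABB·BBB·ABB·ABB·BBB·ABB·ABB·ABB·ABB·ABB·BBB·ABB·ABB·BBB·ABB·ABB·ABB·ABB·ABB·BBB·ABB·ABB·BBB·ABB·ABB·ABB·ABB·ABB·BBB·ABB·ABB·BBB·ABB·ABB·ABB·ABB·ABB·BBB·ABB·ABB·BBB·ABB·ABB·ABB·ABB·ABB·BBB·ABB·ABB·BBB·ABB·ABB·CCA·CCA·BBB·CCA·CCA·BBB·ABB·ABB·ABB·CCA·CCA·BBB·CCA·CCA·BBB·ABB·ABB·ABB·BBB·ABB·ABB·BBB·ABB·ABB·BBB·ABB·ABB·BBB·ABB·ABB·BBB·ABB·ABB·BBB·ABB·ABB·ABB·ABB·ABB·BBB·ABB·ABB·BBB·ABB·ABB·ABB·ABB·ABB·BBB·ABB·ABB·BBB·ABB·ABB
    A ↦ BBB
    B ↦ ABB
    C ↦ CCA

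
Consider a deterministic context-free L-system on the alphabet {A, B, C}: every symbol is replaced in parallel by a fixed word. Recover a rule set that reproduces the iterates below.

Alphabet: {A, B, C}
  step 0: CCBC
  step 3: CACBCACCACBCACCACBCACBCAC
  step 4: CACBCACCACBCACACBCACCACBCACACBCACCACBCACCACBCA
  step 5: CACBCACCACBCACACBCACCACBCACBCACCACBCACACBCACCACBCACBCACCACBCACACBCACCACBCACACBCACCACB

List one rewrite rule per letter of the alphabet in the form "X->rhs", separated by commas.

  step 4 ⇒ step 5: CACBCACCACBCACACBCACCACBCACACBCACCACBCACCACBCA ⇒ CA·CB·CA·C·CA·CB·CA·CA·CB·CA·C·CA·CB·CA·CB·CA·C·CA·CB·CA·CA·CB·CA·C·CA·CB·CA·CB·CA·C·CA·CB·CA·CA·CB·CA·C·CA·CB·CA·CA·CB·CA·C·CA·CB
    A ↦ CB
    B ↦ C
    C ↦ CA

A->CB, B->C, C->CA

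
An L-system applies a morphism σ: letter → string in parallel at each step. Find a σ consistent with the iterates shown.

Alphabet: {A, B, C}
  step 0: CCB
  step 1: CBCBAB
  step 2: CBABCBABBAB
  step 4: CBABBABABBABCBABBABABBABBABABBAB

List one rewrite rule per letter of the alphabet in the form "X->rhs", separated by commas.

A->B, B->AB, C->CB

  step 1 ⇒ step 2: CBCBAB ⇒ CB·AB·CB·AB·B·AB
    A ↦ B
    B ↦ AB
    C ↦ CB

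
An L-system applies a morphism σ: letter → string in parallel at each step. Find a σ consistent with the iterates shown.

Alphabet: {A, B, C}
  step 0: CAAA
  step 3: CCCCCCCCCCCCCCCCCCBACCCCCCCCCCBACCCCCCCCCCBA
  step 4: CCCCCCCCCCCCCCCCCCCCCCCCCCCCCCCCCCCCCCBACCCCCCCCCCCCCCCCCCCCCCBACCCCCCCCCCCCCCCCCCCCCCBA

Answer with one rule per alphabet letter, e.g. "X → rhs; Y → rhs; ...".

A->CBA, B->C, C->CC

  step 3 ⇒ step 4: CCCCCCCCCCCCCCCCCCBACCCCCCCCCCBACCCCCCCCCCBA ⇒ CC·CC·CC·CC·CC·CC·CC·CC·CC·CC·CC·CC·CC·CC·CC·CC·CC·CC·C·CBA·CC·CC·CC·CC·CC·CC·CC·CC·CC·CC·C·CBA·CC·CC·CC·CC·CC·CC·CC·CC·CC·CC·C·CBA
    A ↦ CBA
    B ↦ C
    C ↦ CC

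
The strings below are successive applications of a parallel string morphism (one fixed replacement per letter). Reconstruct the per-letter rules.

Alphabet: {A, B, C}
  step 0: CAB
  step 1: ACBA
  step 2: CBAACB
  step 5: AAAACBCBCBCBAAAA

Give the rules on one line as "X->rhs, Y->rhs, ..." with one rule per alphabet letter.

A->CB, B->A, C->A

  step 1 ⇒ step 2: ACBA ⇒ CB·A·A·CB
    A ↦ CB
    B ↦ A
    C ↦ A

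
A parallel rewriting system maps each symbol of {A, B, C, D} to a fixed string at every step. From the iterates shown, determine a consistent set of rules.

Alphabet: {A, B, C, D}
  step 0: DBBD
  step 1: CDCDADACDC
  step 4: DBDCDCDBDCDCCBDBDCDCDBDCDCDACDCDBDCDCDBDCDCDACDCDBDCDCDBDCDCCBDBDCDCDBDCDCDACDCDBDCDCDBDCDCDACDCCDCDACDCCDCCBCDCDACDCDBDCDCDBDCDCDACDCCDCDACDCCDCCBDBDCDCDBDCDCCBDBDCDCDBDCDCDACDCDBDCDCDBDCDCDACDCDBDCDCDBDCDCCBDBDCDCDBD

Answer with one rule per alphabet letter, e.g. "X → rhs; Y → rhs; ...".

A->CB, B->DA, C->DBD, D->CDC

  step 0 ⇒ step 1: DBBD ⇒ CDC·DA·DA·CDC
    B ↦ DA
    D ↦ CDC
    A ↦ CB  (constrained at step 1)
    C ↦ DBD  (constrained at step 1)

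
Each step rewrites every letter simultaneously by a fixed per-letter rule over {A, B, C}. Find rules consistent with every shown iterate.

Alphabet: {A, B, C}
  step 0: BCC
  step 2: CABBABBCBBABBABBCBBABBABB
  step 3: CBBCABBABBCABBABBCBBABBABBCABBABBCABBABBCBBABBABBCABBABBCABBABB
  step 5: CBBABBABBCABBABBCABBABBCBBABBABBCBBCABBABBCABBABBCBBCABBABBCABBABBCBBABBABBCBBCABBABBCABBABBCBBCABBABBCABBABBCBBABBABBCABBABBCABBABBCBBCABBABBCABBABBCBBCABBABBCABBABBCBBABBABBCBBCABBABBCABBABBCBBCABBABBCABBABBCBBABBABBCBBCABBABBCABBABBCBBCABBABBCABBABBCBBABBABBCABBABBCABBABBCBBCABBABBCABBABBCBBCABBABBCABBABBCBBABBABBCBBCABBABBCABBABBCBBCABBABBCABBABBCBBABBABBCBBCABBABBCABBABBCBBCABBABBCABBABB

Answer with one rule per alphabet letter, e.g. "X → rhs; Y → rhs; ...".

A->C, B->ABB, C->CBB

  step 2 ⇒ step 3: CABBABBCBBABBABBCBBABBABB ⇒ CBB·C·ABB·ABB·C·ABB·ABB·CBB·ABB·ABB·C·ABB·ABB·C·ABB·ABB·CBB·ABB·ABB·C·ABB·ABB·C·ABB·ABB
    A ↦ C
    B ↦ ABB
    C ↦ CBB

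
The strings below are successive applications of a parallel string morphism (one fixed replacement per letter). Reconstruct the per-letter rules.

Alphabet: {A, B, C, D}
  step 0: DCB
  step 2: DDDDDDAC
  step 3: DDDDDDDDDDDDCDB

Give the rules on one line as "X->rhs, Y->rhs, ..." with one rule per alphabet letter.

  step 2 ⇒ step 3: DDDDDDAC ⇒ DD·DD·DD·DD·DD·DD·C·DB
    A ↦ C
    C ↦ DB
    D ↦ DD
    B ↦ A  (constrained at step 0)

A->C, B->A, C->DB, D->DD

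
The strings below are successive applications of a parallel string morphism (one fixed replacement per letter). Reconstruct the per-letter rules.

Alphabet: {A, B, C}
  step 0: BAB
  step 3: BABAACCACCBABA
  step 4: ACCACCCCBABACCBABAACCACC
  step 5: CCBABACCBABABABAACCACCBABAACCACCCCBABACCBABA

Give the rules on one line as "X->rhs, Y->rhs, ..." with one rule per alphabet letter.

A->CC, B->A, C->BA

  step 4 ⇒ step 5: ACCACCCCBABACCBABAACCACC ⇒ CC·BA·BA·CC·BA·BA·BA·BA·A·CC·A·CC·BA·BA·A·CC·A·CC·CC·BA·BA·CC·BA·BA
    A ↦ CC
    B ↦ A
    C ↦ BA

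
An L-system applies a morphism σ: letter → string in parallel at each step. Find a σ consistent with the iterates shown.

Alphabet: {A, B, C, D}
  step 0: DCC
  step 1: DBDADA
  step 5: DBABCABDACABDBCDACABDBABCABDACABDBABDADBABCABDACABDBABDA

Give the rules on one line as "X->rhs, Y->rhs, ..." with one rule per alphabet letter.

A->C, B->AB, C->DA, D->DB

  step 0 ⇒ step 1: DCC ⇒ DB·DA·DA
    C ↦ DA
    D ↦ DB
    A ↦ C  (constrained at step 1)
    B ↦ AB  (constrained at step 1)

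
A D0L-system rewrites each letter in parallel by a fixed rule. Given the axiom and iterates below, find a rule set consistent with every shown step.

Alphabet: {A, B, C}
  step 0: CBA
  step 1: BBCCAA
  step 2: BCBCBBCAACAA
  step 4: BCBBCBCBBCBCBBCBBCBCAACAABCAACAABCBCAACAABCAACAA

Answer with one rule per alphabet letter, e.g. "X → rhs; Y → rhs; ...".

  step 1 ⇒ step 2: BBCCAA ⇒ BC·BC·B·B·CAA·CAA
    A ↦ CAA
    B ↦ BC
    C ↦ B

A->CAA, B->BC, C->B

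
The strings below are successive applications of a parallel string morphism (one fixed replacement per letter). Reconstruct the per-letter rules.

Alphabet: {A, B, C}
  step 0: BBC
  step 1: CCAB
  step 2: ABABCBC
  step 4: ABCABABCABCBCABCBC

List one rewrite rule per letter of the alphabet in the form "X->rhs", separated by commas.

  step 1 ⇒ step 2: CCAB ⇒ AB·AB·CB·C
    A ↦ CB
    B ↦ C
    C ↦ AB

A->CB, B->C, C->AB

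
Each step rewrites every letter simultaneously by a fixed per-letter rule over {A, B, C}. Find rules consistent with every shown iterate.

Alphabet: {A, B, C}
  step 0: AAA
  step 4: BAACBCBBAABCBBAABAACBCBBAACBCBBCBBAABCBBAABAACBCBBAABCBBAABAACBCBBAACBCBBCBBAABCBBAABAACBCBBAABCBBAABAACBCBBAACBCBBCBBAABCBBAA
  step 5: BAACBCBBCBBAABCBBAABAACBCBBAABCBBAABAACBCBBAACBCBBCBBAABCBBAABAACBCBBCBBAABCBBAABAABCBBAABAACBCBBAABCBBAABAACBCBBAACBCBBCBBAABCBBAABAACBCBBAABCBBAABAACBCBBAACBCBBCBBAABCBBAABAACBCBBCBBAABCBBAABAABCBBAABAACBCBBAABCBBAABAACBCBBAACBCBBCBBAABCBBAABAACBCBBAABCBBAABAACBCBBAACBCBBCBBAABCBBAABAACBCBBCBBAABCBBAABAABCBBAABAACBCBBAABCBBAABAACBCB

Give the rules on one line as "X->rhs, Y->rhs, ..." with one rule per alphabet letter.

  step 4 ⇒ step 5: BAACBCBBAABCBBAABAACBCBBAACBCBBCBBAABCBBAABAACBCBBAABCBBAABAACBCBBAACBCBBCBBAABCBBAABAACBCBBAABCBBAABAACBCBBAACBCBBCBBAABCBBAA ⇒ BAA·CB·CB·BCB·BAA·BCB·BAA·BAA·CB·CB·BAA·BCB·BAA·BAA·CB·CB·BAA·CB·CB·BCB·BAA·BCB·BAA·BAA·CB·CB·BCB·BAA·BCB·BAA·BAA·BCB·BAA·BAA·CB·CB·BAA·BCB·BAA·BAA·CB·CB·BAA·CB·CB·BCB·BAA·BCB·BAA·BAA·CB·CB·BAA·BCB·BAA·BAA·CB·CB·BAA·CB·CB·BCB·BAA·BCB·BAA·BAA·CB·CB·BCB·BAA·BCB·BAA·BAA·BCB·BAA·BAA·CB·CB·BAA·BCB·BAA·BAA·CB·CB·BAA·CB·CB·BCB·BAA·BCB·BAA·BAA·CB·CB·BAA·BCB·BAA·BAA·CB·CB·BAA·CB·CB·BCB·BAA·BCB·BAA·BAA·CB·CB·BCB·BAA·BCB·BAA·BAA·BCB·BAA·BAA·CB·CB·BAA·BCB·BAA·BAA·CB·CB
    A ↦ CB
    B ↦ BAA
    C ↦ BCB

A->CB, B->BAA, C->BCB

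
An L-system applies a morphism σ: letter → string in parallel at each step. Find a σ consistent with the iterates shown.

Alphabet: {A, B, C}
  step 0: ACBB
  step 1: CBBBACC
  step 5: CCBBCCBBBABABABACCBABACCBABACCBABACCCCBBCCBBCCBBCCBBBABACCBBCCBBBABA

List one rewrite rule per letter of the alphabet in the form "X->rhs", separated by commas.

A->CBB, B->C, C->BA

  step 0 ⇒ step 1: ACBB ⇒ CBB·BA·C·C
    A ↦ CBB
    B ↦ C
    C ↦ BA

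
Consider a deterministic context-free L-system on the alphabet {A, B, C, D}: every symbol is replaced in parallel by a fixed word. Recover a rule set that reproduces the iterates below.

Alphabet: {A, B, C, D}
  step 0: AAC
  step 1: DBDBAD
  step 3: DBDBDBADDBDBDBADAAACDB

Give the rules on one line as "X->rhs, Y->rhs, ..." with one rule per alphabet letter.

  step 0 ⇒ step 1: AAC ⇒ DB·DB·AD
    A ↦ DB
    C ↦ AD
    B ↦ AAC  (constrained at step 1)
    D ↦ A  (constrained at step 1)

A->DB, B->AAC, C->AD, D->A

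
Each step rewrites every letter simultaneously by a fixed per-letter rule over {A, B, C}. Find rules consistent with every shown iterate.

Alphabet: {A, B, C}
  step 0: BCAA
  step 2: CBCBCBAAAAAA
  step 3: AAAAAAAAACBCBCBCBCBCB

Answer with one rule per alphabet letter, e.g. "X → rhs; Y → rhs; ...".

  step 2 ⇒ step 3: CBCBCBAAAAAA ⇒ A·AA·A·AA·A·AA·CB·CB·CB·CB·CB·CB
    A ↦ CB
    B ↦ AA
    C ↦ A

A->CB, B->AA, C->A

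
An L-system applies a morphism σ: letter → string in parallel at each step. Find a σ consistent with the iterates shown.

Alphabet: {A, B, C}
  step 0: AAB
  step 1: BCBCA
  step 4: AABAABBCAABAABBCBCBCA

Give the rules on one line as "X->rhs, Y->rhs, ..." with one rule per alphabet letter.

A->BC, B->A, C->AB

  step 0 ⇒ step 1: AAB ⇒ BC·BC·A
    A ↦ BC
    B ↦ A
    C ↦ AB  (constrained at step 1)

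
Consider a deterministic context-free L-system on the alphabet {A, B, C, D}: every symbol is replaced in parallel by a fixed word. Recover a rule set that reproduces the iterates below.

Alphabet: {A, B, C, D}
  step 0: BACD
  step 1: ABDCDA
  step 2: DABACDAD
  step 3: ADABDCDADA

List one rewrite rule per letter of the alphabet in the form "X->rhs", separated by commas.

  step 2 ⇒ step 3: DABACDAD ⇒ A·D·AB·D·CD·A·D·A
    A ↦ D
    B ↦ AB
    C ↦ CD
    D ↦ A

A->D, B->AB, C->CD, D->A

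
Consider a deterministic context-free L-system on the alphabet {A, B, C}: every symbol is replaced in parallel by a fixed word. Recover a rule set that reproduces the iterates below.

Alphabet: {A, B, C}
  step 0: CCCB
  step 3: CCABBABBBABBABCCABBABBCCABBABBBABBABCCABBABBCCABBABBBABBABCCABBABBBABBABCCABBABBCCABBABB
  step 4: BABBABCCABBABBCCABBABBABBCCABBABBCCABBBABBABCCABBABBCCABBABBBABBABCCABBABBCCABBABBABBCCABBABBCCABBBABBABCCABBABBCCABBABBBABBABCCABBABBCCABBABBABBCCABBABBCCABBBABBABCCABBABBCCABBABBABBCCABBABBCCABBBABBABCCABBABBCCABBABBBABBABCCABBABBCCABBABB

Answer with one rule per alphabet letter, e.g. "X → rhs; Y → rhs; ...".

  step 3 ⇒ step 4: CCABBABBBABBABCCABBABBCCABBABBBABBABCCABBABBCCABBABBBABBABCCABBABBBABBABCCABBABBCCABBABB ⇒ BAB·BAB·CC·ABB·ABB·CC·ABB·ABB·ABB·CC·ABB·ABB·CC·ABB·BAB·BAB·CC·ABB·ABB·CC·ABB·ABB·BAB·BAB·CC·ABB·ABB·CC·ABB·ABB·ABB·CC·ABB·ABB·CC·ABB·BAB·BAB·CC·ABB·ABB·CC·ABB·ABB·BAB·BAB·CC·ABB·ABB·CC·ABB·ABB·ABB·CC·ABB·ABB·CC·ABB·BAB·BAB·CC·ABB·ABB·CC·ABB·ABB·ABB·CC·ABB·ABB·CC·ABB·BAB·BAB·CC·ABB·ABB·CC·ABB·ABB·BAB·BAB·CC·ABB·ABB·CC·ABB·ABB
    A ↦ CC
    B ↦ ABB
    C ↦ BAB

A->CC, B->ABB, C->BAB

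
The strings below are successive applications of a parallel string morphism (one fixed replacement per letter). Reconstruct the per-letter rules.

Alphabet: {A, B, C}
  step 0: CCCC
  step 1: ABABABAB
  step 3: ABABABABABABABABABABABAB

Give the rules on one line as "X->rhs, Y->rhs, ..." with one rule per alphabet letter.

  step 0 ⇒ step 1: CCCC ⇒ AB·AB·AB·AB
    C ↦ AB
    A ↦ CC  (constrained at step 1)
    B ↦ C  (constrained at step 1)

A->CC, B->C, C->AB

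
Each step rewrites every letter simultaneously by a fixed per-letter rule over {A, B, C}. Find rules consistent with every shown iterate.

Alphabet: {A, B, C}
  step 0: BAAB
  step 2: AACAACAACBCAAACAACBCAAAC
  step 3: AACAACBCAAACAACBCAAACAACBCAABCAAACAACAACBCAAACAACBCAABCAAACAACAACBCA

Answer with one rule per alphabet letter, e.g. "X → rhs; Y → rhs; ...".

A->AAC, B->A, C->BCA

  step 2 ⇒ step 3: AACAACAACBCAAACAACBCAAAC ⇒ AAC·AAC·BCA·AAC·AAC·BCA·AAC·AAC·BCA·A·BCA·AAC·AAC·AAC·BCA·AAC·AAC·BCA·A·BCA·AAC·AAC·AAC·BCA
    A ↦ AAC
    B ↦ A
    C ↦ BCA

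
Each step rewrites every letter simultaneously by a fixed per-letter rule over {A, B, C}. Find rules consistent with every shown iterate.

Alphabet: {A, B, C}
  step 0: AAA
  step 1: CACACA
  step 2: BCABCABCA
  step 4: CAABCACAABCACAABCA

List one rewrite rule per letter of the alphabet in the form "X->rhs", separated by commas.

  step 1 ⇒ step 2: CACACA ⇒ B·CA·B·CA·B·CA
    A ↦ CA
    C ↦ B
    B ↦ A  (constrained at step 2)

A->CA, B->A, C->B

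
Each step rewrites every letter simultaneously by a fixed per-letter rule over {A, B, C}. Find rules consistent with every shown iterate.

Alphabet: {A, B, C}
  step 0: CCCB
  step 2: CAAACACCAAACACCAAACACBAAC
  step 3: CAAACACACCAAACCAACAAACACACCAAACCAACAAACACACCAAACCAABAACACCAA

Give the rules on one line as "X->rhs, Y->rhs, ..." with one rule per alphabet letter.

  step 2 ⇒ step 3: CAAACACCAAACACCAAACACBAAC ⇒ CAA·AC·AC·AC·CAA·AC·CAA·CAA·AC·AC·AC·CAA·AC·CAA·CAA·AC·AC·AC·CAA·AC·CAA·BA·AC·AC·CAA
    A ↦ AC
    B ↦ BA
    C ↦ CAA

A->AC, B->BA, C->CAA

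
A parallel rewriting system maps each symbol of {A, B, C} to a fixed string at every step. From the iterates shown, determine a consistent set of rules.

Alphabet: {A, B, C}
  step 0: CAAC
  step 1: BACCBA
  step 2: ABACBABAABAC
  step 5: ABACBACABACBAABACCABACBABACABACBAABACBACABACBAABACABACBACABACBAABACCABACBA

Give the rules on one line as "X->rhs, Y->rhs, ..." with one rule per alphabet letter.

A->C, B->ABA, C->BA

  step 1 ⇒ step 2: BACCBA ⇒ ABA·C·BA·BA·ABA·C
    A ↦ C
    B ↦ ABA
    C ↦ BA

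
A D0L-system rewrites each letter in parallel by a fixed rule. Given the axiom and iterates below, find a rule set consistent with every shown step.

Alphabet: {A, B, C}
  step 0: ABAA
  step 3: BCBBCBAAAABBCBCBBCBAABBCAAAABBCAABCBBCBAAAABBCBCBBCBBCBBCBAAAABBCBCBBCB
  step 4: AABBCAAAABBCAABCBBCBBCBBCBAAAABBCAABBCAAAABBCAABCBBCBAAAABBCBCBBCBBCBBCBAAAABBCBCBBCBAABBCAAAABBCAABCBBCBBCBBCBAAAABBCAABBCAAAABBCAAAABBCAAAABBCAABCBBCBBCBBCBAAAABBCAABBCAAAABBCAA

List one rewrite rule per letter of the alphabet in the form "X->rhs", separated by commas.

A->BCB, B->AA, C->BBC

  step 3 ⇒ step 4: BCBBCBAAAABBCBCBBCBAABBCAAAABBCAABCBBCBAAAABBCBCBBCBBCBBCBAAAABBCBCBBCB ⇒ AA·BBC·AA·AA·BBC·AA·BCB·BCB·BCB·BCB·AA·AA·BBC·AA·BBC·AA·AA·BBC·AA·BCB·BCB·AA·AA·BBC·BCB·BCB·BCB·BCB·AA·AA·BBC·BCB·BCB·AA·BBC·AA·AA·BBC·AA·BCB·BCB·BCB·BCB·AA·AA·BBC·AA·BBC·AA·AA·BBC·AA·AA·BBC·AA·AA·BBC·AA·BCB·BCB·BCB·BCB·AA·AA·BBC·AA·BBC·AA·AA·BBC·AA
    A ↦ BCB
    B ↦ AA
    C ↦ BBC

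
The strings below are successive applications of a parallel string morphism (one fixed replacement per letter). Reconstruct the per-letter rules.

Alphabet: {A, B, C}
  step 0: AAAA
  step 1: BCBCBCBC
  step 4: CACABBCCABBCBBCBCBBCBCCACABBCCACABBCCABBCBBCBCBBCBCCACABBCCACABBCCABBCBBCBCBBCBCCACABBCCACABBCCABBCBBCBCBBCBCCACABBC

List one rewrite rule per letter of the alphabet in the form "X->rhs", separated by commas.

A->BC, B->CA, C->BBC

  step 0 ⇒ step 1: AAAA ⇒ BC·BC·BC·BC
    A ↦ BC
    B ↦ CA  (constrained at step 1)
    C ↦ BBC  (constrained at step 1)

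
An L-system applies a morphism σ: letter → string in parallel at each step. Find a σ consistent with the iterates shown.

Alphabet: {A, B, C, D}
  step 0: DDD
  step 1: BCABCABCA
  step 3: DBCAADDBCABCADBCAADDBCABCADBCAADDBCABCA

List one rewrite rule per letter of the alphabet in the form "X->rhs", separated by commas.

A->D, B->ADC, C->AD, D->BCA

  step 0 ⇒ step 1: DDD ⇒ BCA·BCA·BCA
    D ↦ BCA
    A ↦ D  (constrained at step 1)
    B ↦ ADC  (constrained at step 1)
    C ↦ AD  (constrained at step 1)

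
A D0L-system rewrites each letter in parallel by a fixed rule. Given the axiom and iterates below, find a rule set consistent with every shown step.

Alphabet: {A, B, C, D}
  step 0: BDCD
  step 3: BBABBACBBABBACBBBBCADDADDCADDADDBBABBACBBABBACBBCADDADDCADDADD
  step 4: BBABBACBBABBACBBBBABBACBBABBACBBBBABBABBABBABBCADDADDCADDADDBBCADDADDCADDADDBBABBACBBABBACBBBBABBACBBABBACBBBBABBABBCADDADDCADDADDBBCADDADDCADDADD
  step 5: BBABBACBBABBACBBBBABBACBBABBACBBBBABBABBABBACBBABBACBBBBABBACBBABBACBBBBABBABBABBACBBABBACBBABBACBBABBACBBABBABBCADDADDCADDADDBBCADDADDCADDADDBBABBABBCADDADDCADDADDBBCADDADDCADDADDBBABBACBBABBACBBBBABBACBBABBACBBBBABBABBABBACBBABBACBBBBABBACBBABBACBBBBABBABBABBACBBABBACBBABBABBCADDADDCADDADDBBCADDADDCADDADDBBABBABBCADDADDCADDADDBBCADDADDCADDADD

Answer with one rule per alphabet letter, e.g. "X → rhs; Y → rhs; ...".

A->C, B->BBA, C->BB, D->ADD

  step 4 ⇒ step 5: BBABBACBBABBACBBBBABBACBBABBACBBBBABBABBABBABBCADDADDCADDADDBBCADDADDCADDADDBBABBACBBABBACBBBBABBACBBABBACBBBBABBABBCADDADDCADDADDBBCADDADDCADDADD ⇒ BBA·BBA·C·BBA·BBA·C·BB·BBA·BBA·C·BBA·BBA·C·BB·BBA·BBA·BBA·BBA·C·BBA·BBA·C·BB·BBA·BBA·C·BBA·BBA·C·BB·BBA·BBA·BBA·BBA·C·BBA·BBA·C·BBA·BBA·C·BBA·BBA·C·BBA·BBA·BB·C·ADD·ADD·C·ADD·ADD·BB·C·ADD·ADD·C·ADD·ADD·BBA·BBA·BB·C·ADD·ADD·C·ADD·ADD·BB·C·ADD·ADD·C·ADD·ADD·BBA·BBA·C·BBA·BBA·C·BB·BBA·BBA·C·BBA·BBA·C·BB·BBA·BBA·BBA·BBA·C·BBA·BBA·C·BB·BBA·BBA·C·BBA·BBA·C·BB·BBA·BBA·BBA·BBA·C·BBA·BBA·C·BBA·BBA·BB·C·ADD·ADD·C·ADD·ADD·BB·C·ADD·ADD·C·ADD·ADD·BBA·BBA·BB·C·ADD·ADD·C·ADD·ADD·BB·C·ADD·ADD·C·ADD·ADD
    A ↦ C
    B ↦ BBA
    C ↦ BB
    D ↦ ADD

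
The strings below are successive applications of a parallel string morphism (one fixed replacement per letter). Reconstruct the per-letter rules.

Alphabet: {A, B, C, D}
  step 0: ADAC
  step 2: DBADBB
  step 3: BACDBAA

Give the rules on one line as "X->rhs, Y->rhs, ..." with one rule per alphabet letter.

  step 2 ⇒ step 3: DBADBB ⇒ B·A·CD·B·A·A
    A ↦ CD
    B ↦ A
    D ↦ B
    C ↦ D  (constrained at step 0)

A->CD, B->A, C->D, D->B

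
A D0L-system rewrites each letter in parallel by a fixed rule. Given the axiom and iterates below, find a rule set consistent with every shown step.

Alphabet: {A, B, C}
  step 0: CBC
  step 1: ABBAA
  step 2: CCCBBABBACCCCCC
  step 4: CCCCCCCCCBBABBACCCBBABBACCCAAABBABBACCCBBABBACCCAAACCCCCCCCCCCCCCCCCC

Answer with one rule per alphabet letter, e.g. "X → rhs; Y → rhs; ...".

  step 1 ⇒ step 2: ABBAA ⇒ CCC·BBA·BBA·CCC·CCC
    A ↦ CCC
    B ↦ BBA
  step 0 ⇒ step 1: CBC ⇒ A·BBA·A
    C ↦ A

A->CCC, B->BBA, C->A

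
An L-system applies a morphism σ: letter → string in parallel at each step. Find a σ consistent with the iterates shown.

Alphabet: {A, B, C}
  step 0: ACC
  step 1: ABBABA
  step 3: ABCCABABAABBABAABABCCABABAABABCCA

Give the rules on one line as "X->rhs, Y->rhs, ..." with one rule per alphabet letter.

A->AB, B->CCA, C->BA

  step 0 ⇒ step 1: ACC ⇒ AB·BA·BA
    A ↦ AB
    C ↦ BA
    B ↦ CCA  (constrained at step 1)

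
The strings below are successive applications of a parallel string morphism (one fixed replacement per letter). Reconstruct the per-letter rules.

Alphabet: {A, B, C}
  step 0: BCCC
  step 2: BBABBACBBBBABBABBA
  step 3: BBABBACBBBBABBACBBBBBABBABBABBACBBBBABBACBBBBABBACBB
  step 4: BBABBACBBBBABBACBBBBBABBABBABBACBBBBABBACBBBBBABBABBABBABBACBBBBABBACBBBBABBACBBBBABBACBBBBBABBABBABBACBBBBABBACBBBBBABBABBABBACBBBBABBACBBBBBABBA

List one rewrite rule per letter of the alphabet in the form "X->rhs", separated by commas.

  step 3 ⇒ step 4: BBABBACBBBBABBACBBBBBABBABBABBACBBBBABBACBBBBABBACBB ⇒ BBA·BBA·CBB·BBA·BBA·CBB·B·BBA·BBA·BBA·BBA·CBB·BBA·BBA·CBB·B·BBA·BBA·BBA·BBA·BBA·CBB·BBA·BBA·CBB·BBA·BBA·CBB·BBA·BBA·CBB·B·BBA·BBA·BBA·BBA·CBB·BBA·BBA·CBB·B·BBA·BBA·BBA·BBA·CBB·BBA·BBA·CBB·B·BBA·BBA
    A ↦ CBB
    B ↦ BBA
    C ↦ B

A->CBB, B->BBA, C->B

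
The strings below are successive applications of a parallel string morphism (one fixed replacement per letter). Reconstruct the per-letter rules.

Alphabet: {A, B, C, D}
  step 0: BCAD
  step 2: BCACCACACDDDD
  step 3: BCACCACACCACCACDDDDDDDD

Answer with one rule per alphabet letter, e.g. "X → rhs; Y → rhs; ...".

A->C, B->BC, C->AC, D->DD

  step 2 ⇒ step 3: BCACCACACDDDD ⇒ BC·AC·C·AC·AC·C·AC·C·AC·DD·DD·DD·DD
    A ↦ C
    B ↦ BC
    C ↦ AC
    D ↦ DD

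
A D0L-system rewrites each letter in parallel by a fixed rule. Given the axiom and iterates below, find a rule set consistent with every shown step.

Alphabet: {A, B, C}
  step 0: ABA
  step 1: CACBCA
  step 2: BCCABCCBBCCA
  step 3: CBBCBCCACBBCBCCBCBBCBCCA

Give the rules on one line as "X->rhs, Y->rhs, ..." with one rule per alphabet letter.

A->CA, B->CB, C->BC

  step 2 ⇒ step 3: BCCABCCBBCCA ⇒ CB·BC·BC·CA·CB·BC·BC·CB·CB·BC·BC·CA
    A ↦ CA
    B ↦ CB
    C ↦ BC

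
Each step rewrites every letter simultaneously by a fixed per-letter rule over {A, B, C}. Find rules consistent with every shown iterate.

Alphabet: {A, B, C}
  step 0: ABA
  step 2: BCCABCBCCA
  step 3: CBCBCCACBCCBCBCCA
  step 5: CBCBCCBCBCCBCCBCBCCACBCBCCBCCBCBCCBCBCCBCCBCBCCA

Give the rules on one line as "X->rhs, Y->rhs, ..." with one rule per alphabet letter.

  step 2 ⇒ step 3: BCCABCBCCA ⇒ C·BC·BC·CA·C·BC·C·BC·BC·CA
    A ↦ CA
    B ↦ C
    C ↦ BC

A->CA, B->C, C->BC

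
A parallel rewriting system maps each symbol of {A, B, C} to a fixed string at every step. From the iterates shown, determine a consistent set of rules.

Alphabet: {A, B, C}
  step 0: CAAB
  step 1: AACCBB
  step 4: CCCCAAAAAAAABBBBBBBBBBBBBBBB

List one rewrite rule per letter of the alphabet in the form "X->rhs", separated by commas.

  step 0 ⇒ step 1: CAAB ⇒ AA·C·C·BB
    A ↦ C
    B ↦ BB
    C ↦ AA

A->C, B->BB, C->AA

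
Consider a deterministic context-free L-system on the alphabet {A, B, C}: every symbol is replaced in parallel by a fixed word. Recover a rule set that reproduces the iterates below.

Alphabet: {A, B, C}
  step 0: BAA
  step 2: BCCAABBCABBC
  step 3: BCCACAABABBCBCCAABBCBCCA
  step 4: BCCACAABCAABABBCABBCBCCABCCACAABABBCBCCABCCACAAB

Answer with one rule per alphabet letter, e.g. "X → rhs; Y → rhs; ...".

A->AB, B->BC, C->CA

  step 3 ⇒ step 4: BCCACAABABBCBCCAABBCBCCA ⇒ BC·CA·CA·AB·CA·AB·AB·BC·AB·BC·BC·CA·BC·CA·CA·AB·AB·BC·BC·CA·BC·CA·CA·AB
    A ↦ AB
    B ↦ BC
    C ↦ CA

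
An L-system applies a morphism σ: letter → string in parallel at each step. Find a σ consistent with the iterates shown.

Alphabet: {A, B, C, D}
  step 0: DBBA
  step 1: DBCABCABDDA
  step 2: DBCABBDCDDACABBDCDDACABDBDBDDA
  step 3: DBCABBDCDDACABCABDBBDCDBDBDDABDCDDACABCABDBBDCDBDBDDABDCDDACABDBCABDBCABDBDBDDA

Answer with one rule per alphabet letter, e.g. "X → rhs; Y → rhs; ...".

  step 2 ⇒ step 3: DBCABBDCDDACABBDCDDACABDBDBDDA ⇒ DB·CAB·BDC·DDA·CAB·CAB·DB·BDC·DB·DB·DDA·BDC·DDA·CAB·CAB·DB·BDC·DB·DB·DDA·BDC·DDA·CAB·DB·CAB·DB·CAB·DB·DB·DDA
    A ↦ DDA
    B ↦ CAB
    C ↦ BDC
    D ↦ DB

A->DDA, B->CAB, C->BDC, D->DB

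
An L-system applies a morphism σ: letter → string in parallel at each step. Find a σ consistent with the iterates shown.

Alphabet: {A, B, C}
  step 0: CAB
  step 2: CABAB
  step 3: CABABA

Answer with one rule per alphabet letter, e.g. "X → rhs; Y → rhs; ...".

  step 2 ⇒ step 3: CABAB ⇒ CA·B·A·B·A
    A ↦ B
    B ↦ A
    C ↦ CA

A->B, B->A, C->CA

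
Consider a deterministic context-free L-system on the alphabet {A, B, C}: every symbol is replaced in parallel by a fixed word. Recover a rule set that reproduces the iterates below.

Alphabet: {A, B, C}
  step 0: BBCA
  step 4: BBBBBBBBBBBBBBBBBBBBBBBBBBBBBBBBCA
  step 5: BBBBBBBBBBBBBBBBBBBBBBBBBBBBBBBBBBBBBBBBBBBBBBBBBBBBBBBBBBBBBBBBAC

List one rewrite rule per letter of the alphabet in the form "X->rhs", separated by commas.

A->C, B->BB, C->A

  step 4 ⇒ step 5: BBBBBBBBBBBBBBBBBBBBBBBBBBBBBBBBCA ⇒ BB·BB·BB·BB·BB·BB·BB·BB·BB·BB·BB·BB·BB·BB·BB·BB·BB·BB·BB·BB·BB·BB·BB·BB·BB·BB·BB·BB·BB·BB·BB·BB·A·C
    A ↦ C
    B ↦ BB
    C ↦ A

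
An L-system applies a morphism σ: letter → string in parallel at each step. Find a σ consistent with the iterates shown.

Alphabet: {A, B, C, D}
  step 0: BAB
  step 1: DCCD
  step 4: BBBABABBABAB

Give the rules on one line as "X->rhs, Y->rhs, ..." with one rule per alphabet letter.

A->CC, B->D, C->BA, D->B

  step 0 ⇒ step 1: BAB ⇒ D·CC·D
    A ↦ CC
    B ↦ D
    C ↦ BA  (constrained at step 1)
    D ↦ B  (constrained at step 1)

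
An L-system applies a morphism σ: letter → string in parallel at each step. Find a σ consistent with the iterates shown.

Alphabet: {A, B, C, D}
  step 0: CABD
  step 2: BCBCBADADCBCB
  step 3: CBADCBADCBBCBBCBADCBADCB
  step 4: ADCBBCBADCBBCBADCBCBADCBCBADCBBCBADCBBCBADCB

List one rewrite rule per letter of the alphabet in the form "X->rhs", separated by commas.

A->BC, B->CB, C->AD, D->B

  step 3 ⇒ step 4: CBADCBADCBBCBBCBADCBADCB ⇒ AD·CB·BC·B·AD·CB·BC·B·AD·CB·CB·AD·CB·CB·AD·CB·BC·B·AD·CB·BC·B·AD·CB
    A ↦ BC
    B ↦ CB
    C ↦ AD
    D ↦ B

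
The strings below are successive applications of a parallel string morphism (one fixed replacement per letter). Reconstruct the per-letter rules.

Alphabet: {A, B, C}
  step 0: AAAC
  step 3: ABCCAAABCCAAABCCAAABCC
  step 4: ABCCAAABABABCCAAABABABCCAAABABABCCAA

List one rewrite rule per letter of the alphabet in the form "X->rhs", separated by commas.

  step 3 ⇒ step 4: ABCCAAABCCAAABCCAAABCC ⇒ AB·CC·A·A·AB·AB·AB·CC·A·A·AB·AB·AB·CC·A·A·AB·AB·AB·CC·A·A
    A ↦ AB
    B ↦ CC
    C ↦ A

A->AB, B->CC, C->A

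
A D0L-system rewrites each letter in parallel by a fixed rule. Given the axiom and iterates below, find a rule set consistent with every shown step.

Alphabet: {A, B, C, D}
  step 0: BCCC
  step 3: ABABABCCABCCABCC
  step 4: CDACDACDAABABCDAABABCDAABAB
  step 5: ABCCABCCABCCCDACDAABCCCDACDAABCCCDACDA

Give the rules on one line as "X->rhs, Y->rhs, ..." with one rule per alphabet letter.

A->C, B->DA, C->AB, D->C

  step 4 ⇒ step 5: CDACDACDAABABCDAABABCDAABAB ⇒ AB·C·C·AB·C·C·AB·C·C·C·DA·C·DA·AB·C·C·C·DA·C·DA·AB·C·C·C·DA·C·DA
    A ↦ C
    B ↦ DA
    C ↦ AB
    D ↦ C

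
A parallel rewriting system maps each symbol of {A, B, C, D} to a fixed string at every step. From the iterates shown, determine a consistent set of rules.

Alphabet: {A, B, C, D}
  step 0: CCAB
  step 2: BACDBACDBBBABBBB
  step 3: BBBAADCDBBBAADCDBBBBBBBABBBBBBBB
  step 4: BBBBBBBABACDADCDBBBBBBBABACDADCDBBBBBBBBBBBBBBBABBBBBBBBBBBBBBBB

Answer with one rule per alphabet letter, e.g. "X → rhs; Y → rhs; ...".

  step 3 ⇒ step 4: BBBAADCDBBBAADCDBBBBBBBABBBBBBBB ⇒ BB·BB·BB·BA·BA·CD·AD·CD·BB·BB·BB·BA·BA·CD·AD·CD·BB·BB·BB·BB·BB·BB·BB·BA·BB·BB·BB·BB·BB·BB·BB·BB
    A ↦ BA
    B ↦ BB
    C ↦ AD
    D ↦ CD

A->BA, B->BB, C->AD, D->CD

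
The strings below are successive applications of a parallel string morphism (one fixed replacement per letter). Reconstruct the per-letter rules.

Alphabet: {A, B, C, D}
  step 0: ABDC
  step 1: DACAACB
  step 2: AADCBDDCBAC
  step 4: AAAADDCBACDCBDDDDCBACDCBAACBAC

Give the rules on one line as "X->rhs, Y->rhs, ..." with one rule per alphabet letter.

  step 1 ⇒ step 2: DACAACB ⇒ AA·D·CB·D·D·CB·AC
    A ↦ D
    B ↦ AC
    C ↦ CB
    D ↦ AA

A->D, B->AC, C->CB, D->AA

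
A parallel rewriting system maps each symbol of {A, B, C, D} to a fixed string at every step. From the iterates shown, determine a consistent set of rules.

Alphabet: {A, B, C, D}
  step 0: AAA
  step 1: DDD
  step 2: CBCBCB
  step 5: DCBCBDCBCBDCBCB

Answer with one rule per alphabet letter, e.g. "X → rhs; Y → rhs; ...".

  step 1 ⇒ step 2: DDD ⇒ CB·CB·CB
    D ↦ CB
  step 0 ⇒ step 1: AAA ⇒ D·D·D
    A ↦ D
    B ↦ A  (constrained at step 2)
    C ↦ BA  (constrained at step 2)

A->D, B->A, C->BA, D->CB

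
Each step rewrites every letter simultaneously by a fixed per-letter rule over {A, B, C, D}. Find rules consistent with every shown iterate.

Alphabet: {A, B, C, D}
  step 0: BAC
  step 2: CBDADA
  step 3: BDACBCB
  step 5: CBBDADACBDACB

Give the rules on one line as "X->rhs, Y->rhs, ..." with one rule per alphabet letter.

  step 2 ⇒ step 3: CBDADA ⇒ B·DA·C·B·C·B
    A ↦ B
    B ↦ DA
    C ↦ B
    D ↦ C

A->B, B->DA, C->B, D->C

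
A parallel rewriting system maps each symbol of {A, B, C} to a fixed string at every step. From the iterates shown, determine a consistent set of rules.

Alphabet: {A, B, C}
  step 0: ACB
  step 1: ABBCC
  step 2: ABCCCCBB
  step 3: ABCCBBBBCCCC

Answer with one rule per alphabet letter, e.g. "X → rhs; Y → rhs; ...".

  step 2 ⇒ step 3: ABCCCCBB ⇒ AB·CC·B·B·B·B·CC·CC
    A ↦ AB
    B ↦ CC
    C ↦ B

A->AB, B->CC, C->B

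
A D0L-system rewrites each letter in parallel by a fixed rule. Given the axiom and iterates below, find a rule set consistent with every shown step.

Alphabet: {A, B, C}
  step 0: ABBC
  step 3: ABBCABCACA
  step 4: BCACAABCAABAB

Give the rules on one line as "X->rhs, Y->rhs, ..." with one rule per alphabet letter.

  step 3 ⇒ step 4: ABBCABCACA ⇒ B·CA·CA·A·B·CA·A·B·A·B
    A ↦ B
    B ↦ CA
    C ↦ A

A->B, B->CA, C->A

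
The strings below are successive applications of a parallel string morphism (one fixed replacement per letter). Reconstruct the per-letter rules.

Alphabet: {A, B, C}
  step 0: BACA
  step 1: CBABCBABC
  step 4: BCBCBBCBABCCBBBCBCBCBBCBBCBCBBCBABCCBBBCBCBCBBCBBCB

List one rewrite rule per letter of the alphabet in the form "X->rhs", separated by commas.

  step 0 ⇒ step 1: BACA ⇒ CB·ABC·B·ABC
    A ↦ ABC
    B ↦ CB
    C ↦ B

A->ABC, B->CB, C->B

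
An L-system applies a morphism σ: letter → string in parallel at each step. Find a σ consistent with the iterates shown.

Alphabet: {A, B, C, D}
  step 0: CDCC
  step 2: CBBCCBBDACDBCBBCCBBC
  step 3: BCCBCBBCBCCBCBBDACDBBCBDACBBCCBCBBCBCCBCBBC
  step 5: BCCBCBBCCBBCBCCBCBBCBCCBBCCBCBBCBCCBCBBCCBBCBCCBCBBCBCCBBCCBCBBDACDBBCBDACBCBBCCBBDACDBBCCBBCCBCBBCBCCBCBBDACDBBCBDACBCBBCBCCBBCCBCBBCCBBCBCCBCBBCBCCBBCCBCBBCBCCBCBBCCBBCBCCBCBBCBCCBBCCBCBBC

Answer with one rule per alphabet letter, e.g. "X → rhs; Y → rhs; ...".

  step 2 ⇒ step 3: CBBCCBBDACDBCBBCCBBC ⇒ BC·CB·CB·BC·BC·CB·CB·BDA·CDB·BC·BDA·CB·BC·CB·CB·BC·BC·CB·CB·BC
    A ↦ CDB
    B ↦ CB
    C ↦ BC
    D ↦ BDA

A->CDB, B->CB, C->BC, D->BDA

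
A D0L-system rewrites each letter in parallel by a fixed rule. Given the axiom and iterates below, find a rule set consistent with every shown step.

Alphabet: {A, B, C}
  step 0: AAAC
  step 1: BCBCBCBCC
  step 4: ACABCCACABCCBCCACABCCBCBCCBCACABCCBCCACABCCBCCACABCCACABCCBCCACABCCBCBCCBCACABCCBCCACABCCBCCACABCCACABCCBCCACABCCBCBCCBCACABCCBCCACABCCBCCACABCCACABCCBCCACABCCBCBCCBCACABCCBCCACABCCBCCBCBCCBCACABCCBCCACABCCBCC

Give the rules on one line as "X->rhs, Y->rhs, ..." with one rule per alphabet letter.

A->BC, B->ACA, C->BCC

  step 0 ⇒ step 1: AAAC ⇒ BC·BC·BC·BCC
    A ↦ BC
    C ↦ BCC
    B ↦ ACA  (constrained at step 1)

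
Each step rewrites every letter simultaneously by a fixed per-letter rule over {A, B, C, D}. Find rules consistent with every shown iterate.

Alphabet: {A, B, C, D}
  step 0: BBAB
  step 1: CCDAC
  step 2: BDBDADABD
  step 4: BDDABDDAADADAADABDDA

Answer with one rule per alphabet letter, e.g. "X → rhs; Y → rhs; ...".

A->DA, B->C, C->BD, D->A

  step 1 ⇒ step 2: CCDAC ⇒ BD·BD·A·DA·BD
    A ↦ DA
    C ↦ BD
    D ↦ A
  step 0 ⇒ step 1: BBAB ⇒ C·C·DA·C
    B ↦ C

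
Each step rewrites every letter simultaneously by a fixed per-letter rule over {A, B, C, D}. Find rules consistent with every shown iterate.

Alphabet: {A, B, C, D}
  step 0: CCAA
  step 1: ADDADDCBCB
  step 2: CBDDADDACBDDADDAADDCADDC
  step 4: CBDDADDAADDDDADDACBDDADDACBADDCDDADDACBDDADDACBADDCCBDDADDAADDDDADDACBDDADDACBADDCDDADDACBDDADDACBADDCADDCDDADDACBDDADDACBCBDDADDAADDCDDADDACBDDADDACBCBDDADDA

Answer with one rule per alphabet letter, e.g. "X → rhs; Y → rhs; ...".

  step 1 ⇒ step 2: ADDADDCBCB ⇒ CB·DDA·DDA·CB·DDA·DDA·ADD·C·ADD·C
    A ↦ CB
    B ↦ C
    C ↦ ADD
    D ↦ DDA

A->CB, B->C, C->ADD, D->DDA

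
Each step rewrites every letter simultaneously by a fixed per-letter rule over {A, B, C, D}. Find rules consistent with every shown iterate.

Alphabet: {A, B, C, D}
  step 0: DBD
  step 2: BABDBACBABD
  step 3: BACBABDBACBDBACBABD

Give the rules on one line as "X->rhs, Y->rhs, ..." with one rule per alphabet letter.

  step 2 ⇒ step 3: BABDBACBABD ⇒ BA·C·BA·BD·BA·C·BD·BA·C·BA·BD
    A ↦ C
    B ↦ BA
    C ↦ BD
    D ↦ BD

A->C, B->BA, C->BD, D->BD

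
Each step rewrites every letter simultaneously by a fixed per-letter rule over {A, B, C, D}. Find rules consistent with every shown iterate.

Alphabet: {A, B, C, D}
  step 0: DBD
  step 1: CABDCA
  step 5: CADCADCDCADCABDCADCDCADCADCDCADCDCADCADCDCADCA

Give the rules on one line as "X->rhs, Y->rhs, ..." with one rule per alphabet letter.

  step 0 ⇒ step 1: DBD ⇒ CA·BD·CA
    B ↦ BD
    D ↦ CA
    A ↦ CD  (constrained at step 1)
    C ↦ D  (constrained at step 1)

A->CD, B->BD, C->D, D->CA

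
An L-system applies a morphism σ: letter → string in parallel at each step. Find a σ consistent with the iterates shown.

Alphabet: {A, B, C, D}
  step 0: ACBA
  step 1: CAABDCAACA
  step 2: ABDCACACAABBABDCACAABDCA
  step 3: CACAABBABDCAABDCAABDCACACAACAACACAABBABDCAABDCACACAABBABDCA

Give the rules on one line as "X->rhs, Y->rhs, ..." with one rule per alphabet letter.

  step 2 ⇒ step 3: ABDCACACAABBABDCACAABDCA ⇒ CA·CAA·BB·ABD·CA·ABD·CA·ABD·CA·CA·CAA·CAA·CA·CAA·BB·ABD·CA·ABD·CA·CA·CAA·BB·ABD·CA
    A ↦ CA
    B ↦ CAA
    C ↦ ABD
    D ↦ BB

A->CA, B->CAA, C->ABD, D->BB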